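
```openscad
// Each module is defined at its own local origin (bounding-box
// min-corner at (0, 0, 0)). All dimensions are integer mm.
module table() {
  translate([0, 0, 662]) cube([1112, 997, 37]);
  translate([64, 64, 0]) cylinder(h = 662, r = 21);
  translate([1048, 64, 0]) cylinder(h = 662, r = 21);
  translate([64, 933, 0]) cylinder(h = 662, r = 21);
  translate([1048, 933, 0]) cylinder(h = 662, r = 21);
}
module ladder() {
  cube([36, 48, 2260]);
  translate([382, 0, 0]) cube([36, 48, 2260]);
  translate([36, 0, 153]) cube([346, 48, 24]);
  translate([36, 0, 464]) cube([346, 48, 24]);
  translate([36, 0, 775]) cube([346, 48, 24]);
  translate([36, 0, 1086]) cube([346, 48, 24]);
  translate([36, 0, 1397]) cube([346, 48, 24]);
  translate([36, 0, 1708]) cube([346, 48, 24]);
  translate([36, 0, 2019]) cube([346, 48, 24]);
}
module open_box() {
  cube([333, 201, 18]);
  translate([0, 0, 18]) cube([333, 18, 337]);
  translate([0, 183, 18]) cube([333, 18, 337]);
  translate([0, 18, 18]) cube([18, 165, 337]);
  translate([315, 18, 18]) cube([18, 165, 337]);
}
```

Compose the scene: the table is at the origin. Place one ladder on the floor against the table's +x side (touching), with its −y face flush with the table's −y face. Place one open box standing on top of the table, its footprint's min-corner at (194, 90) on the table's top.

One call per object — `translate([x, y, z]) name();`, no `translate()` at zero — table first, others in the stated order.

table();
translate([1112, 0, 0]) ladder();
translate([194, 90, 699]) open_box();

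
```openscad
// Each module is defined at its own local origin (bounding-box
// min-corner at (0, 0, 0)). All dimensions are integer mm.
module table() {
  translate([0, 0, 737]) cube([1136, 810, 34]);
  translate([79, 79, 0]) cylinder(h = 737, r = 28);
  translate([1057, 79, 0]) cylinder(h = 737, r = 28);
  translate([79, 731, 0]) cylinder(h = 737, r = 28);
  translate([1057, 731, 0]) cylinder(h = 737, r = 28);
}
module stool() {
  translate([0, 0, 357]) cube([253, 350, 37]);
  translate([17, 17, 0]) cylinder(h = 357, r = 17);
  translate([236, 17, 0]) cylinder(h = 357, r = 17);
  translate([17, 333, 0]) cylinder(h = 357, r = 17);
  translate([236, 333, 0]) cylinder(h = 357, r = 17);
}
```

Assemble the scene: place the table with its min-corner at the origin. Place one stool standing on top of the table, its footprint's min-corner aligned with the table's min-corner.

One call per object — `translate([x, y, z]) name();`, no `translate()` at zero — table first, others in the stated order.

table();
translate([0, 0, 771]) stool();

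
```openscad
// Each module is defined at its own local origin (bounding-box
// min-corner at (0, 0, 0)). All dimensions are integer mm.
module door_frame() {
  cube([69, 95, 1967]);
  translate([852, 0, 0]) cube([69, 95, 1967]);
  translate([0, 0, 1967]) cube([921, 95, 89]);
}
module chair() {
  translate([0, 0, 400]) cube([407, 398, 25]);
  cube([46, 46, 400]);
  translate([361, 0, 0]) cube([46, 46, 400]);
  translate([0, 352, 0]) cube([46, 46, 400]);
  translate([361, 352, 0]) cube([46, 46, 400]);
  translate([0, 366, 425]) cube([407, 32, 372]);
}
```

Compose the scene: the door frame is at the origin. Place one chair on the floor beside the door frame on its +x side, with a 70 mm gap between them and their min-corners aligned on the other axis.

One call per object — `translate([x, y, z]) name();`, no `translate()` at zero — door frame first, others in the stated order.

door_frame();
translate([991, 0, 0]) chair();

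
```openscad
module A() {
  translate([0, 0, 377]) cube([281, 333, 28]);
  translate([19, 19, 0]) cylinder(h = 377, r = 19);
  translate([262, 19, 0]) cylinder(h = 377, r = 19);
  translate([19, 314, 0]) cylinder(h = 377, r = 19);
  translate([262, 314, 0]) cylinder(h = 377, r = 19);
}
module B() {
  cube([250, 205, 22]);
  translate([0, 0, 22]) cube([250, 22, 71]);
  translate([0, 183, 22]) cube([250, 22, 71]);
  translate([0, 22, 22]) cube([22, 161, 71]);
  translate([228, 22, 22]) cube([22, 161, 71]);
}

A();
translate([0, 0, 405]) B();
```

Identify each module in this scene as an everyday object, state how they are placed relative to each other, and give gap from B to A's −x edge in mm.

The open box's min-x is at 0; the stool's min-x is 0; gap = 0 mm.

A is a stool. B is an open box. The open box is on top of the stool. The gap from the open box to the stool's −x edge is 0 mm.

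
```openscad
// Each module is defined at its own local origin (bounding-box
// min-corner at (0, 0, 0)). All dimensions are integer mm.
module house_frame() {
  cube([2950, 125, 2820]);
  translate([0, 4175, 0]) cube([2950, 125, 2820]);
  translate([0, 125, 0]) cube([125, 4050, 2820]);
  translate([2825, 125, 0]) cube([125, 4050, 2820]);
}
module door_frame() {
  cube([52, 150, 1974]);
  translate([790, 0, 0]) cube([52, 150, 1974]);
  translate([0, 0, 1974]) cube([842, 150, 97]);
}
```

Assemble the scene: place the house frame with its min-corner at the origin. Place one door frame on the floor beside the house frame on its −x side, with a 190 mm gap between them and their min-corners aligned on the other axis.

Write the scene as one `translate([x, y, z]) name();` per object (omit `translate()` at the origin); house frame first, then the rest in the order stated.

house_frame();
translate([-1032, 0, 0]) door_frame();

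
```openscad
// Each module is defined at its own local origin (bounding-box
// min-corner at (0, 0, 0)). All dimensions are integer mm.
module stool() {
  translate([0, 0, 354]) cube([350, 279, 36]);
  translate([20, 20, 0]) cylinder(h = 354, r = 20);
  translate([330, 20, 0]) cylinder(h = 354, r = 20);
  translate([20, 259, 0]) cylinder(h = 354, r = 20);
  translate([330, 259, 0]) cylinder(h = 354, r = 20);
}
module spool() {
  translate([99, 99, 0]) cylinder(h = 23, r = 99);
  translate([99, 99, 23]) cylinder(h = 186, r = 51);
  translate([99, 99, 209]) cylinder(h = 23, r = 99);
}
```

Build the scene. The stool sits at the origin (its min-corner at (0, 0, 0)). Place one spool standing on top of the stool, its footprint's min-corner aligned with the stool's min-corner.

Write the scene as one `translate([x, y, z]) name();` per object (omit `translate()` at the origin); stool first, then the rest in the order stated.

stool();
translate([0, 0, 390]) spool();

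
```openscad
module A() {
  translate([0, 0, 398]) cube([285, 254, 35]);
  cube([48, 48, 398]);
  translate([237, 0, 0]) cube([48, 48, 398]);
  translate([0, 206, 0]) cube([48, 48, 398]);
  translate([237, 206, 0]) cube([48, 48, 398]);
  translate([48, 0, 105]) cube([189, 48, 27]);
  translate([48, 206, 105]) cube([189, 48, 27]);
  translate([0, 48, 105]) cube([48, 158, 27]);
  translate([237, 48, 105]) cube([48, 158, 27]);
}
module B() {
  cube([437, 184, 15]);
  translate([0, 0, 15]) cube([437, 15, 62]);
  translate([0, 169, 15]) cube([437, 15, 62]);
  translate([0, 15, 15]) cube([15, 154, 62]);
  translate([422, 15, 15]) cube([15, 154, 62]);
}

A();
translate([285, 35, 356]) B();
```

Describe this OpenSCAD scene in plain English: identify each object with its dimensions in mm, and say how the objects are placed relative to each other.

A is a four-legged stool. The seat is a 285×254×35 mm slab whose top surface is at z = 433 mm; four square legs, each 48×48 mm in cross-section, run from the floor (z = 0) to the underside of the seat, each flush with a corner of the seat. Four stretchers, 48 mm wide and 27 mm tall, connect adjacent legs with their undersides at z = 105 mm, each running between the inner faces of the legs it joins and aligned with the legs' outer faces on the other axis.

B is an open-topped rectangular box: outside dimensions 437×184×77 mm, with a uniform wall and base thickness of 15 mm. The base is a full 437×184 slab on the floor; four walls sit on top of the base. The front and back walls (the −y and +y sides) span the full width; the two side walls fit between them.

The open box is beside the stool with their tops flush at z = 433.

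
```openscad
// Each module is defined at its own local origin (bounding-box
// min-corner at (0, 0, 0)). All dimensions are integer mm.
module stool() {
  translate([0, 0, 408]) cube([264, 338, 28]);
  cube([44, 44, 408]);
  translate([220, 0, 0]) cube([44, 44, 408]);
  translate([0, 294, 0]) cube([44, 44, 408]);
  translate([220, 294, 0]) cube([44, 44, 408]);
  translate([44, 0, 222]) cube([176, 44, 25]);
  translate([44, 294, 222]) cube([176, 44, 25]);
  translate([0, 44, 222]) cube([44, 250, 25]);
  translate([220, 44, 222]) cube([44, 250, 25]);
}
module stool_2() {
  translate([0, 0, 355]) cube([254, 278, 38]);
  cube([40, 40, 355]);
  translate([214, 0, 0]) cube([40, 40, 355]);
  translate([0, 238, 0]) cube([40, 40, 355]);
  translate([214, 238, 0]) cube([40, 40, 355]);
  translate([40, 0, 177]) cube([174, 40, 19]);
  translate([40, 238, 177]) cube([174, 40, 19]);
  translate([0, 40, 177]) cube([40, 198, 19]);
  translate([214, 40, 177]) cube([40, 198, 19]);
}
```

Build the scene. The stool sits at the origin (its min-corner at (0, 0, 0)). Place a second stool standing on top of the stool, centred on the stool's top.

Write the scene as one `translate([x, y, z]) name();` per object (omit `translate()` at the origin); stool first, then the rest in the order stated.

stool();
translate([5, 30, 436]) stool_2();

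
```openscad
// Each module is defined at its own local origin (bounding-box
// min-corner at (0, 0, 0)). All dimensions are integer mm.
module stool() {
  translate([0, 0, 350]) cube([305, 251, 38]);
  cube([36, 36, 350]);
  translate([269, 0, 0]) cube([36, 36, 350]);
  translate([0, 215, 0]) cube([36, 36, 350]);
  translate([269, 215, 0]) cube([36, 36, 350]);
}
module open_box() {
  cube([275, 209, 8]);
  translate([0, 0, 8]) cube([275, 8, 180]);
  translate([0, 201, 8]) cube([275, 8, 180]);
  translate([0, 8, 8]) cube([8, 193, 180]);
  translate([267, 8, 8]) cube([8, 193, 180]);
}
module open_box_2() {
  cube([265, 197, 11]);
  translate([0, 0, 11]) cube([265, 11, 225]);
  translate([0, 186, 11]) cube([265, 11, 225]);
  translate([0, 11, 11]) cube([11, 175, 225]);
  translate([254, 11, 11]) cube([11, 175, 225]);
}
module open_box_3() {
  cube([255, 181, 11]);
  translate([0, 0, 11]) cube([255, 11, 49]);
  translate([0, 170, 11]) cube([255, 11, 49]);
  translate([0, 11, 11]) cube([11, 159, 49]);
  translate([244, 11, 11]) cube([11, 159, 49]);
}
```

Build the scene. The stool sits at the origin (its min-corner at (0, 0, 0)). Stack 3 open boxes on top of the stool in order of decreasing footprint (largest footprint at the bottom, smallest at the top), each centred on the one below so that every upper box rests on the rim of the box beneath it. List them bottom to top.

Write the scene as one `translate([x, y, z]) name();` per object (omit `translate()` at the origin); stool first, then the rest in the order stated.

stool();
translate([15, 21, 388]) open_box();
translate([20, 27, 576]) open_box_2();
translate([25, 35, 812]) open_box_3();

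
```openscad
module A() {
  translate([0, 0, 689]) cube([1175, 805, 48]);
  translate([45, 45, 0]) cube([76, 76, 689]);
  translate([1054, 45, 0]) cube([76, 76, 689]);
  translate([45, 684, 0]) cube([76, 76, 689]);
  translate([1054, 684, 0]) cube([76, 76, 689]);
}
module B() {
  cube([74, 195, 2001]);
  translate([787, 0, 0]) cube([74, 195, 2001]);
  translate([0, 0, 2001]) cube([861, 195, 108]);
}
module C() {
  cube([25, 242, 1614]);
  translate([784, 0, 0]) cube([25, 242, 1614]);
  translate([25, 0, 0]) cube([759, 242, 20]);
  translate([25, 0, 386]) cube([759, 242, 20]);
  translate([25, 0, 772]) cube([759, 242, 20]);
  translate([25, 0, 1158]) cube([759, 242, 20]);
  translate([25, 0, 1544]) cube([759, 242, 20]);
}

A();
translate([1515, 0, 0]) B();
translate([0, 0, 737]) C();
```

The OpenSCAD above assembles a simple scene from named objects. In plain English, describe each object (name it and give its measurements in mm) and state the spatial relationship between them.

A is a table: top 1175 mm (x) × 805 mm (y), 48 mm thick, upper face at z = 737 mm, on four 76×76 mm square legs, each inset 45 mm from the nearest pair of top edges, running from z = 0 to the bottom of the top.

B is a rectangular door frame: two vertical jambs of 74×195 mm section, 2001 mm tall, with a clear opening 713 mm wide between their inner faces. A header 108 mm tall and 195 mm deep lies on top of the jambs and spans the full outside width.

C is an open bookshelf. Two side panels, each 25 mm thick, 242 mm deep and 1614 mm tall, stand 809 mm apart (outside-to-outside). Between them sit 5 shelves, each 20 mm thick and 242 mm deep, spanning the full gap between the sides. The bottom shelf rests on the floor (its underside at z = 0) and the clear gap between one shelf's top and the next shelf's underside is 366 mm.

The door frame is on the floor beside the table on its +x side. The bookshelf is on top of the table.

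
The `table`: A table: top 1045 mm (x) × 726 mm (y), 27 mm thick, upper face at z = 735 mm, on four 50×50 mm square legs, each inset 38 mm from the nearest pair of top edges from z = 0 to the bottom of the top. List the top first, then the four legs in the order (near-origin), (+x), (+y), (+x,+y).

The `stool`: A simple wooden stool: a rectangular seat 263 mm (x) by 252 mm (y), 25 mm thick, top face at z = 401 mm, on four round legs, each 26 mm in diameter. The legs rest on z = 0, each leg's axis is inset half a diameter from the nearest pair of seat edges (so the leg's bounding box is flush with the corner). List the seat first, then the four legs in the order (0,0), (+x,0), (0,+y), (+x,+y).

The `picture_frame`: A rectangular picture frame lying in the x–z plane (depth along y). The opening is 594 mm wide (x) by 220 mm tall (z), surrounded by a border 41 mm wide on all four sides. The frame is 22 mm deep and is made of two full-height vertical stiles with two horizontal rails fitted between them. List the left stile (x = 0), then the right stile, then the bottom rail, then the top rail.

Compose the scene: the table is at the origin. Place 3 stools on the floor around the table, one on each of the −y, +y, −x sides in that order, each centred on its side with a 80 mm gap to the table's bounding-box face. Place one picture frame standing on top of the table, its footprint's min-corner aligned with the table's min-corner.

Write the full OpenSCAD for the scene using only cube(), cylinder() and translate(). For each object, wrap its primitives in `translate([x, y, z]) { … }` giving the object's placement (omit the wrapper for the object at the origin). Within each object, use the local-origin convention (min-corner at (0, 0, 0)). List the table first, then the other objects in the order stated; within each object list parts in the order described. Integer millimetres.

translate([0, 0, 708]) cube([1045, 726, 27]);
translate([38, 38, 0]) cube([50, 50, 708]);
translate([957, 38, 0]) cube([50, 50, 708]);
translate([38, 638, 0]) cube([50, 50, 708]);
translate([957, 638, 0]) cube([50, 50, 708]);
translate([391, -332, 0]) {
  translate([0, 0, 376]) cube([263, 252, 25]);
  translate([13, 13, 0]) cylinder(h = 376, r = 13);
  translate([250, 13, 0]) cylinder(h = 376, r = 13);
  translate([13, 239, 0]) cylinder(h = 376, r = 13);
  translate([250, 239, 0]) cylinder(h = 376, r = 13);
}
translate([391, 806, 0]) {
  translate([0, 0, 376]) cube([263, 252, 25]);
  translate([13, 13, 0]) cylinder(h = 376, r = 13);
  translate([250, 13, 0]) cylinder(h = 376, r = 13);
  translate([13, 239, 0]) cylinder(h = 376, r = 13);
  translate([250, 239, 0]) cylinder(h = 376, r = 13);
}
translate([-343, 237, 0]) {
  translate([0, 0, 376]) cube([263, 252, 25]);
  translate([13, 13, 0]) cylinder(h = 376, r = 13);
  translate([250, 13, 0]) cylinder(h = 376, r = 13);
  translate([13, 239, 0]) cylinder(h = 376, r = 13);
  translate([250, 239, 0]) cylinder(h = 376, r = 13);
}
translate([0, 0, 735]) {
  cube([41, 22, 302]);
  translate([635, 0, 0]) cube([41, 22, 302]);
  translate([41, 0, 0]) cube([594, 22, 41]);
  translate([41, 0, 261]) cube([594, 22, 41]);
}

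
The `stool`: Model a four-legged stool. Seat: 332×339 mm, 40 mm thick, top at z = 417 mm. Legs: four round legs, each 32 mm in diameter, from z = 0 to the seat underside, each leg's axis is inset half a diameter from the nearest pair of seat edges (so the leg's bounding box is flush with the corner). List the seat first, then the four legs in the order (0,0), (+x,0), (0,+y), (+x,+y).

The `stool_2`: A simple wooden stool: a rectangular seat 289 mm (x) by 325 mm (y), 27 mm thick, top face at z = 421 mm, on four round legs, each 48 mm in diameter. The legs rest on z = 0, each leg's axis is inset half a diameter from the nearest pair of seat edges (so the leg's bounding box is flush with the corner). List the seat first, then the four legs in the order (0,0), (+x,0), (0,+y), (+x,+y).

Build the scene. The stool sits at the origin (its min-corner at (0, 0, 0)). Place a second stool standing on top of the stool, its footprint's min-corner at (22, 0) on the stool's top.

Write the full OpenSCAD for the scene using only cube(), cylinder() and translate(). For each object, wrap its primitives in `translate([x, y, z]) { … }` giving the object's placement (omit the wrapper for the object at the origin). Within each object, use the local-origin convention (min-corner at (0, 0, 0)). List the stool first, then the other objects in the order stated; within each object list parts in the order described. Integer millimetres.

translate([0, 0, 377]) cube([332, 339, 40]);
translate([16, 16, 0]) cylinder(h = 377, r = 16);
translate([316, 16, 0]) cylinder(h = 377, r = 16);
translate([16, 323, 0]) cylinder(h = 377, r = 16);
translate([316, 323, 0]) cylinder(h = 377, r = 16);
translate([22, 0, 417]) {
  translate([0, 0, 394]) cube([289, 325, 27]);
  translate([24, 24, 0]) cylinder(h = 394, r = 24);
  translate([265, 24, 0]) cylinder(h = 394, r = 24);
  translate([24, 301, 0]) cylinder(h = 394, r = 24);
  translate([265, 301, 0]) cylinder(h = 394, r = 24);
}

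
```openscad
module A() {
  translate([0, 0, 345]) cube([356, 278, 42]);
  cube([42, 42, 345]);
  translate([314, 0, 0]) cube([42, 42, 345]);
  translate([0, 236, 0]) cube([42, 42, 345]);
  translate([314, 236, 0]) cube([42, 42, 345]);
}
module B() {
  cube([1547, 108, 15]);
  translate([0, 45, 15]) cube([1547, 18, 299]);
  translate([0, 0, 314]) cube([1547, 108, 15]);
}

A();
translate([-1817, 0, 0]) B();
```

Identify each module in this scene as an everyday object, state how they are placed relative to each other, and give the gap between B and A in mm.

A is a stool. B is an I-beam. The I-beam is on the floor beside the stool on its −x side. The gap between the I-beam and the stool is 270 mm.

The I-beam's nearest face is 270 mm from the stool's −x face.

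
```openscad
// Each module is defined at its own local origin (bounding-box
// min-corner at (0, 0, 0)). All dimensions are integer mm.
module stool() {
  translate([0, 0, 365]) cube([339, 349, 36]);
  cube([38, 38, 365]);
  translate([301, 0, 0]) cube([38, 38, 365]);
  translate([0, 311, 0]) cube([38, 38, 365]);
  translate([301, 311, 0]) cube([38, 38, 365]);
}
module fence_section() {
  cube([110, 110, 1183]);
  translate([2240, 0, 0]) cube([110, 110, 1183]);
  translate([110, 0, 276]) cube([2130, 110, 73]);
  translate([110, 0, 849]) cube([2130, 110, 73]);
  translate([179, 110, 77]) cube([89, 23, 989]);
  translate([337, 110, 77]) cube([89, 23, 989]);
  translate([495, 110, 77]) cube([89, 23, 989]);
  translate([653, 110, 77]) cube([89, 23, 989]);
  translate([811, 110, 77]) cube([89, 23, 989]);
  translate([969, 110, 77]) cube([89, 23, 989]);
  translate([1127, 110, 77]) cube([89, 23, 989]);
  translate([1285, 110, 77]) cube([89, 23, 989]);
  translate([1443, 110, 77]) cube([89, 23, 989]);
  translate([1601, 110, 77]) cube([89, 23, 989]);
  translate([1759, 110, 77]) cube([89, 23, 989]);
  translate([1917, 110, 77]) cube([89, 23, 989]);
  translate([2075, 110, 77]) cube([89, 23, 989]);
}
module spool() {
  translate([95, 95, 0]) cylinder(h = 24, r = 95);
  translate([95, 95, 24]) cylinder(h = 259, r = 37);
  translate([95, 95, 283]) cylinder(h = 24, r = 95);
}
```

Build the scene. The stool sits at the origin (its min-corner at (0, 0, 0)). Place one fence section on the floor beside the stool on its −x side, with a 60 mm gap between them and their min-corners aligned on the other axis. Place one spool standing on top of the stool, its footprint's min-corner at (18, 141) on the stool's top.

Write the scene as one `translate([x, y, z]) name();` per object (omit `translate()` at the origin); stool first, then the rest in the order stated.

stool();
translate([-2410, 0, 0]) fence_section();
translate([18, 141, 401]) spool();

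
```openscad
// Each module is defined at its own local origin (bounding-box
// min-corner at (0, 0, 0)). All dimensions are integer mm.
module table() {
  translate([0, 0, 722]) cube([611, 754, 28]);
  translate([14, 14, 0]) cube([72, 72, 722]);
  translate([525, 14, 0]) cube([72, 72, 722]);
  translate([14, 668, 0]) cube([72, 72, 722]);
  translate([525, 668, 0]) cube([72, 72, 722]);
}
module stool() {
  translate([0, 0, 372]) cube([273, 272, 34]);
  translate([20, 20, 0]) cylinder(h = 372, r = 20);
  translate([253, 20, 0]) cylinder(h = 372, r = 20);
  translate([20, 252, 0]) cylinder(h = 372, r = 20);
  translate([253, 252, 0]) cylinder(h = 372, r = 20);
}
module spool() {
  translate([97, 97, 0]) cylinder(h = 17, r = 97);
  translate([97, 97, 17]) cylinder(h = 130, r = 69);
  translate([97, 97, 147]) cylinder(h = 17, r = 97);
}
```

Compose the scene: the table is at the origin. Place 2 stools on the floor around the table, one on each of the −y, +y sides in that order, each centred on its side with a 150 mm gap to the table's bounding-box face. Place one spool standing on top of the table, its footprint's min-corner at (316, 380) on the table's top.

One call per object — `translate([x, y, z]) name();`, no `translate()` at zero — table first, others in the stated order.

table();
translate([169, -422, 0]) stool();
translate([169, 904, 0]) stool();
translate([316, 380, 750]) spool();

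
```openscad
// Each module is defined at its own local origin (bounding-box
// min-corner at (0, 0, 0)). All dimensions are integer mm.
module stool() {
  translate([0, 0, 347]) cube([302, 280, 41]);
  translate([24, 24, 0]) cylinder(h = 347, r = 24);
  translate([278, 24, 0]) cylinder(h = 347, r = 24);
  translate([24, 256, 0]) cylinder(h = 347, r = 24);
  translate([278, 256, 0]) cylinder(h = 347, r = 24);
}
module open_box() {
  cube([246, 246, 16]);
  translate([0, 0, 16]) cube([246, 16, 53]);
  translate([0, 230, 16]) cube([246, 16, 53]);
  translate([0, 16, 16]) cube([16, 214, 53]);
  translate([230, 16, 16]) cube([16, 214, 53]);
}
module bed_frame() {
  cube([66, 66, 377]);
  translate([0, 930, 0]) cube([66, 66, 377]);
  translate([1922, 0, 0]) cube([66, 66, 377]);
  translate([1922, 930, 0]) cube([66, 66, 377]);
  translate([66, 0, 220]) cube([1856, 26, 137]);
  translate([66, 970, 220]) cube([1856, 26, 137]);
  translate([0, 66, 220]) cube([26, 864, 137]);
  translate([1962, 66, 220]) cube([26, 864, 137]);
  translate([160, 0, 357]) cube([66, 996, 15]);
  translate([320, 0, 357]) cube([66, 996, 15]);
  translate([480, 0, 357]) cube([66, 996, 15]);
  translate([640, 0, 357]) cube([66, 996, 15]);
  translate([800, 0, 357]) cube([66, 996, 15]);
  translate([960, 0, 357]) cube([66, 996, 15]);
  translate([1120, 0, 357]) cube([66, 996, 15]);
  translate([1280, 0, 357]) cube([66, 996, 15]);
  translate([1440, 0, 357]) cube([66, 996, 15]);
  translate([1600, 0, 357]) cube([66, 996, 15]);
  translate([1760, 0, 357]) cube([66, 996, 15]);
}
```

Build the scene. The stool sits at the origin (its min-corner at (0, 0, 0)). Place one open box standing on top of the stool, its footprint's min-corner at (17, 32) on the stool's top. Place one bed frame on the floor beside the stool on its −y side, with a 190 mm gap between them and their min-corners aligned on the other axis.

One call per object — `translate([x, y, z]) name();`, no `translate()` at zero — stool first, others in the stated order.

stool();
translate([17, 32, 388]) open_box();
translate([0, -1186, 0]) bed_frame();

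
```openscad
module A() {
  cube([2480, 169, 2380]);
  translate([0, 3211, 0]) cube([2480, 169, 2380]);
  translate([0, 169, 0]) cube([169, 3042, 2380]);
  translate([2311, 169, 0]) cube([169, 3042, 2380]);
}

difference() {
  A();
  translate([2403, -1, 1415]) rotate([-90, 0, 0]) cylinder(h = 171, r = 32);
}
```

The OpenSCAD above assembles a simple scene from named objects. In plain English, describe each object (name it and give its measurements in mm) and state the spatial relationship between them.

A is a box-shaped house frame (walls only): outside footprint 2480×3380 mm, wall height 2380 mm, wall thickness 169 mm. The two y-facing walls run the full x-width; the two x-facing walls fit between the inner faces of the y-facing walls.

The house frame has a circular hole of radius 32 mm through its front wall, centred at (x = 2403, z = 1415).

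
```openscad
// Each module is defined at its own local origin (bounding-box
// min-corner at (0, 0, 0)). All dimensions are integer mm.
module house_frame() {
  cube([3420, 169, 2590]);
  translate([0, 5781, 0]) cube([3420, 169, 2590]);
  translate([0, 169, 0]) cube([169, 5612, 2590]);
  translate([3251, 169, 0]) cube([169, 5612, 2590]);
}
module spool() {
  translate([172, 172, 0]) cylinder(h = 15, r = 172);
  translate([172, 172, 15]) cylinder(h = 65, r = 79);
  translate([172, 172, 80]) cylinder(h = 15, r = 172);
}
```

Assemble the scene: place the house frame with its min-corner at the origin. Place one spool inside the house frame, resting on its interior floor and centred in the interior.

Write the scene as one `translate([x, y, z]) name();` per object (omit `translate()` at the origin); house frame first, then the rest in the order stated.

house_frame();
translate([1538, 2803, 0]) spool();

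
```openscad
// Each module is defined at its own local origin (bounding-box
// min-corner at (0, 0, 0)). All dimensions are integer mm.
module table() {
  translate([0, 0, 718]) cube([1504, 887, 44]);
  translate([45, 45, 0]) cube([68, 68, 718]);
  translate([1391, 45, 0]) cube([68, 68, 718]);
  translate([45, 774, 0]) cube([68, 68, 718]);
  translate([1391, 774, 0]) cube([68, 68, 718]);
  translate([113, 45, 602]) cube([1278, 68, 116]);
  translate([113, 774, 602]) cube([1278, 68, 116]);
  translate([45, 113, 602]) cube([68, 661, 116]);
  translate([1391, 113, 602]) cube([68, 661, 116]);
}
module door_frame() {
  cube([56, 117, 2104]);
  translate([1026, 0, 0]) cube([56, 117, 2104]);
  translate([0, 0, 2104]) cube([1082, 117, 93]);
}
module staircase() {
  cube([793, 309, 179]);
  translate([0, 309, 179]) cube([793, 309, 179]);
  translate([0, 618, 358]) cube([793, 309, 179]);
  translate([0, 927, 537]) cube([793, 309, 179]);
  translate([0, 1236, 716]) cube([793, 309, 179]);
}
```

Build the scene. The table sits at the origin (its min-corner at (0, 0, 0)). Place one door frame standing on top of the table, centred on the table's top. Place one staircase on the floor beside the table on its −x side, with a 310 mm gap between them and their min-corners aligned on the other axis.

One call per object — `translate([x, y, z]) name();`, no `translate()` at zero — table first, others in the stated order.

table();
translate([211, 385, 762]) door_frame();
translate([-1103, 0, 0]) staircase();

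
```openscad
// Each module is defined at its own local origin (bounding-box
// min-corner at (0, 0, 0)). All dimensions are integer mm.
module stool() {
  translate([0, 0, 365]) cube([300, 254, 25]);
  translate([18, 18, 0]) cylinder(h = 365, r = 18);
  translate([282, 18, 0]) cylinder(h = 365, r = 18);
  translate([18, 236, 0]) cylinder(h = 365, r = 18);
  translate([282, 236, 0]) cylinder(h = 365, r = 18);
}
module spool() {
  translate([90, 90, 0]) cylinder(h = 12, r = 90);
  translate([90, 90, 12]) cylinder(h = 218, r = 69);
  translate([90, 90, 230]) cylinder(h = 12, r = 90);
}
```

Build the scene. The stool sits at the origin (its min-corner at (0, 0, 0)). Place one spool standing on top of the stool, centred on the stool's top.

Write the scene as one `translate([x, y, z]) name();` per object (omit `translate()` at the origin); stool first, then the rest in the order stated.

stool();
translate([60, 37, 390]) spool();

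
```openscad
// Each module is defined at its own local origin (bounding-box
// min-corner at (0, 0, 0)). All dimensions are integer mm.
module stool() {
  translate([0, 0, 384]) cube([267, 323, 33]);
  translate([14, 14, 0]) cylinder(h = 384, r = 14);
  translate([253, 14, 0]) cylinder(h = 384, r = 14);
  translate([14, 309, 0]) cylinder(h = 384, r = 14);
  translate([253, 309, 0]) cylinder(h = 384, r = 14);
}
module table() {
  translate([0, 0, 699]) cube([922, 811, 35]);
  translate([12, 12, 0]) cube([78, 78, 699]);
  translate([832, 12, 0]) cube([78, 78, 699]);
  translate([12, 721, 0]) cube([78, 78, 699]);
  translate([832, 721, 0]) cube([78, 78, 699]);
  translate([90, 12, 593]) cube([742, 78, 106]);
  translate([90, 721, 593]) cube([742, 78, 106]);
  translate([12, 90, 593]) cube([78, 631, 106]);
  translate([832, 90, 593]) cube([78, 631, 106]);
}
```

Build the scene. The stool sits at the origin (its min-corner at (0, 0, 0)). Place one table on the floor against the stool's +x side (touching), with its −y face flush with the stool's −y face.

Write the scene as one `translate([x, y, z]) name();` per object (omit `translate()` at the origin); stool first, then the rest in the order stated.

stool();
translate([267, 0, 0]) table();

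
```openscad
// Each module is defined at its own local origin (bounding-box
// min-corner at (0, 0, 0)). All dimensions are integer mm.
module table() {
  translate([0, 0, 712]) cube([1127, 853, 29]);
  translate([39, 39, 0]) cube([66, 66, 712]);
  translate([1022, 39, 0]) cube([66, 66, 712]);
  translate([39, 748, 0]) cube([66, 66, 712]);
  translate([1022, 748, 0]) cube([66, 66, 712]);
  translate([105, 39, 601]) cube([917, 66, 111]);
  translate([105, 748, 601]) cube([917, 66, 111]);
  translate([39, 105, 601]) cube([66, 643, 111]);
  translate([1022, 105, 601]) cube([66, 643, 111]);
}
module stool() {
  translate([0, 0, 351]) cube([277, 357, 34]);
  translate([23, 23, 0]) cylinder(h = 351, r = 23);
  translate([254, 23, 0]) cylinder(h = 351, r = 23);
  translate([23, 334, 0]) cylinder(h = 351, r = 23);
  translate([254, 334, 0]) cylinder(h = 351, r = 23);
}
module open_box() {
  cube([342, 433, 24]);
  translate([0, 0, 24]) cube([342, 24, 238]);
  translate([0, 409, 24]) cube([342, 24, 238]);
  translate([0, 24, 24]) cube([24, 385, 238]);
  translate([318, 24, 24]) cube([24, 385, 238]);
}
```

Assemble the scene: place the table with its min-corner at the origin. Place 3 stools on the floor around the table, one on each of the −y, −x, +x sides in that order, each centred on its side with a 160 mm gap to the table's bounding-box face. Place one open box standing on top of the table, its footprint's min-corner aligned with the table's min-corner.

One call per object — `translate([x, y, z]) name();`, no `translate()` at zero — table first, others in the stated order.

table();
translate([425, -517, 0]) stool();
translate([-437, 248, 0]) stool();
translate([1287, 248, 0]) stool();
translate([0, 0, 741]) open_box();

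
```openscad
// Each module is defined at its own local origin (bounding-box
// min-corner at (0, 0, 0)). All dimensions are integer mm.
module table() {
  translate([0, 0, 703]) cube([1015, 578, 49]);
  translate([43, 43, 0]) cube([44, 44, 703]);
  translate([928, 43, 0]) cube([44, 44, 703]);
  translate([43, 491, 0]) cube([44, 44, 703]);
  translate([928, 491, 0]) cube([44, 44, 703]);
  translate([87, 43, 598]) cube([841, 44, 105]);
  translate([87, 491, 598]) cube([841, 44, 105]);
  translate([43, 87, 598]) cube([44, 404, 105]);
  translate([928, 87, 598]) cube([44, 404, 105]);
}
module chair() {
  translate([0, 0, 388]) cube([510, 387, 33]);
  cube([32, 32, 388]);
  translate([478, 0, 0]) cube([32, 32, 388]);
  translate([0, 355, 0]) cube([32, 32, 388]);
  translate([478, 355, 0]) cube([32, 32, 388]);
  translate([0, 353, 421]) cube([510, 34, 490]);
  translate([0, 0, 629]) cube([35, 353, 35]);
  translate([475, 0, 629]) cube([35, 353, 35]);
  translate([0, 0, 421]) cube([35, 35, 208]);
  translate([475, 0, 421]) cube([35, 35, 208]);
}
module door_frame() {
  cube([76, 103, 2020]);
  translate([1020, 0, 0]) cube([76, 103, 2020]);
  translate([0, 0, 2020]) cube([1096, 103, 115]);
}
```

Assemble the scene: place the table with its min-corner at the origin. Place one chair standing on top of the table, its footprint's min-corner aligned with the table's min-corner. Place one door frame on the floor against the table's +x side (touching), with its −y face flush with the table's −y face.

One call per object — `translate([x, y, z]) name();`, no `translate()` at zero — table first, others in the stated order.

table();
translate([0, 0, 752]) chair();
translate([1015, 0, 0]) door_frame();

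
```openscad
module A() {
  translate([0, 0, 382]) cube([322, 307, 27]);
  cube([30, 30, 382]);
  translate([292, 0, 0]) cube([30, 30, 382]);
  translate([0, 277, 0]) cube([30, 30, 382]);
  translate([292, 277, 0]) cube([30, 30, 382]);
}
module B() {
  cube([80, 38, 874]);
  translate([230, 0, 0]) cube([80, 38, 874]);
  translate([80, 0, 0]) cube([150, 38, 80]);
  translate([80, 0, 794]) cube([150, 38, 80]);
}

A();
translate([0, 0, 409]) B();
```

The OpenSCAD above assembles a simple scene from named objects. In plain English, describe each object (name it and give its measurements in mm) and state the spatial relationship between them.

A is a four-legged stool. The seat is a 322×307×27 mm slab whose top surface is at z = 409 mm; four square legs, each 30×30 mm in cross-section, run from the floor (z = 0) to the underside of the seat, each flush with a corner of the seat.

B is a picture frame with a 150×714 mm rectangular opening (x by z) and a uniform 80 mm border on every side. Frame depth is 38 mm along y. It is built from two vertical stiles running the full outside height and two horizontal rails spanning the gap between the stiles.

The picture frame is on top of the stool.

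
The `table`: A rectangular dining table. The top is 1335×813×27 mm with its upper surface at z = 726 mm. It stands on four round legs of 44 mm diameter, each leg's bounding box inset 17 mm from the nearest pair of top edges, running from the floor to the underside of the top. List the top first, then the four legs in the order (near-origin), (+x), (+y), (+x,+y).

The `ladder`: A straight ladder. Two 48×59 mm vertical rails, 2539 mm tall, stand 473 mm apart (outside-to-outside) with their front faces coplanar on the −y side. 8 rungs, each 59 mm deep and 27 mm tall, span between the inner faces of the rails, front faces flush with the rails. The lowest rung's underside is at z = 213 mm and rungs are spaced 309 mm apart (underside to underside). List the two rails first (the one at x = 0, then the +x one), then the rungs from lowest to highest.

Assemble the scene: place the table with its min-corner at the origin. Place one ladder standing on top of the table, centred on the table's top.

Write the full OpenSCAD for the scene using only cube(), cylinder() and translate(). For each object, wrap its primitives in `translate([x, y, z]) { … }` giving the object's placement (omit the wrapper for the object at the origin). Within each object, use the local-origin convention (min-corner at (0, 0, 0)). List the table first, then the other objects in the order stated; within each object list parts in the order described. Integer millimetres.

translate([0, 0, 699]) cube([1335, 813, 27]);
translate([39, 39, 0]) cylinder(h = 699, r = 22);
translate([1296, 39, 0]) cylinder(h = 699, r = 22);
translate([39, 774, 0]) cylinder(h = 699, r = 22);
translate([1296, 774, 0]) cylinder(h = 699, r = 22);
translate([431, 377, 726]) {
  cube([48, 59, 2539]);
  translate([425, 0, 0]) cube([48, 59, 2539]);
  translate([48, 0, 213]) cube([377, 59, 27]);
  translate([48, 0, 522]) cube([377, 59, 27]);
  translate([48, 0, 831]) cube([377, 59, 27]);
  translate([48, 0, 1140]) cube([377, 59, 27]);
  translate([48, 0, 1449]) cube([377, 59, 27]);
  translate([48, 0, 1758]) cube([377, 59, 27]);
  translate([48, 0, 2067]) cube([377, 59, 27]);
  translate([48, 0, 2376]) cube([377, 59, 27]);
}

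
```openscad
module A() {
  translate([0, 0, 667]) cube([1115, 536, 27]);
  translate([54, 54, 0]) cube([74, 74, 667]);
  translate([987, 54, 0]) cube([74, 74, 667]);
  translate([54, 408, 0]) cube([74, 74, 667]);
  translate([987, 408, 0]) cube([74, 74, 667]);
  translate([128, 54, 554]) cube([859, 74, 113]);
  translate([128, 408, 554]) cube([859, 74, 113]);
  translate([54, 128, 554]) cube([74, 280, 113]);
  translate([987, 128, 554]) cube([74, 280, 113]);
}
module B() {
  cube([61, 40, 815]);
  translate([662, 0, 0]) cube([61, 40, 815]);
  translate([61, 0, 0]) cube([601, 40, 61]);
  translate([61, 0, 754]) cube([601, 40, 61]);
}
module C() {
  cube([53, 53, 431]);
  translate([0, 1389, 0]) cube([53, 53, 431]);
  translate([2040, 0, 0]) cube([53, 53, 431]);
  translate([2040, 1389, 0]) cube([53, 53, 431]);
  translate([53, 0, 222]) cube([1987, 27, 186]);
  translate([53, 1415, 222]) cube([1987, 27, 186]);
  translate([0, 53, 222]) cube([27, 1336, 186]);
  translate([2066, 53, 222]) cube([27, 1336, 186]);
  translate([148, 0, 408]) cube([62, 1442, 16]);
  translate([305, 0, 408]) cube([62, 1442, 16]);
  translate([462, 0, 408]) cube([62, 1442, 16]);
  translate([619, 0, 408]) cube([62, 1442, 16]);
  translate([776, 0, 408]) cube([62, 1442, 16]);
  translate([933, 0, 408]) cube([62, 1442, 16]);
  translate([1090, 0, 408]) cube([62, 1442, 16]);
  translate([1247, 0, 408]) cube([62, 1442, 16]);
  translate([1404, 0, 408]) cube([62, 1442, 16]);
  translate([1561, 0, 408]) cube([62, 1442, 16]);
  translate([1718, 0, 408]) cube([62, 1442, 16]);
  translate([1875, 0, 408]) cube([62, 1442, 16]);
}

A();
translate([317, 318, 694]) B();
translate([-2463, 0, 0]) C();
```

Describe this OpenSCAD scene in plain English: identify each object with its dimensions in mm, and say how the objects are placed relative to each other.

A is a rectangular dining table. The top is 1115×536×27 mm with its upper surface at z = 694 mm. It stands on four 74×74 mm square legs, each inset 54 mm from the nearest pair of top edges, running from the floor to the underside of the top. Four apron rails, 74 mm thick and 113 mm tall, run between adjacent legs with their top edges flush with the underside of the top and their outer faces flush with the legs' outer faces.

B is a rectangular picture frame lying in the x–z plane (depth along y). The opening is 601 mm wide (x) by 693 mm tall (z), surrounded by a border 61 mm wide on all four sides. The frame is 40 mm deep and is made of two full-height vertical stiles with two horizontal rails fitted between them.

C is a bed frame 2093 mm long (x) by 1442 mm wide (y). Four 53×53 mm corner posts, 431 mm tall, at the corners of the footprint. Four rails of 27 mm thickness and 186 mm height run between adjacent posts with their undersides at z = 222 mm, their outer faces flush with the outside of the frame (the two x-running rails run between the posts' inner faces; the two y-running rails run between the posts' inner faces). 12 slats, each 62 mm wide (x) and 16 mm thick, lie across the top of the two x-running rails, running the full 1442 mm width of the frame in y; the slats are evenly spaced along x between the inner faces of the end posts with equal gaps (rounded down to the nearest mm) at the −x end and between each pair — any rounding remainder accumulates at the +x end.

The picture frame is on top of the table. The bed frame is on the floor beside the table on its −x side.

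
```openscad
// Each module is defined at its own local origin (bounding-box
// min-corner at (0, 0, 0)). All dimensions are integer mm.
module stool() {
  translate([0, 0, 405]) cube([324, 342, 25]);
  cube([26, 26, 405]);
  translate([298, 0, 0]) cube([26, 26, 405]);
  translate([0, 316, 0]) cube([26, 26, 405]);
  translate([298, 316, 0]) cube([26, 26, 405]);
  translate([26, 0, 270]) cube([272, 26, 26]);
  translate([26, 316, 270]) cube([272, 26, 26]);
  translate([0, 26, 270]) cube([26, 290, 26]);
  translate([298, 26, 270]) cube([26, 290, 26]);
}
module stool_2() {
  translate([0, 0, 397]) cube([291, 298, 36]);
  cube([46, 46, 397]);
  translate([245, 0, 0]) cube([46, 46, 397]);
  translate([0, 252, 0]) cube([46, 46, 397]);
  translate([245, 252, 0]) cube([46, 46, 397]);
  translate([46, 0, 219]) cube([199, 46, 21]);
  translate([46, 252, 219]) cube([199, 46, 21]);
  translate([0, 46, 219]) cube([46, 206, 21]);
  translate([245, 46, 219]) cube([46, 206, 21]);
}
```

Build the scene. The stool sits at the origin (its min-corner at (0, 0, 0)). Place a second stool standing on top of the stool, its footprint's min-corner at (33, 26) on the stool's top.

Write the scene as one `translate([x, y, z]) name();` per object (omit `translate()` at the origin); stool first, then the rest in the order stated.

stool();
translate([33, 26, 430]) stool_2();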